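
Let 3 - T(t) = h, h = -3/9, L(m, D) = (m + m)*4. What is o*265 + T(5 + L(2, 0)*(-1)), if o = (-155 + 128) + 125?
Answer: 77920/3 ≈ 25973.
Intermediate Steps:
L(m, D) = 8*m (L(m, D) = (2*m)*4 = 8*m)
o = 98 (o = -27 + 125 = 98)
h = -1/3 (h = -3*1/9 = -1/3 ≈ -0.33333)
T(t) = 10/3 (T(t) = 3 - 1*(-1/3) = 3 + 1/3 = 10/3)
o*265 + T(5 + L(2, 0)*(-1)) = 98*265 + 10/3 = 25970 + 10/3 = 77920/3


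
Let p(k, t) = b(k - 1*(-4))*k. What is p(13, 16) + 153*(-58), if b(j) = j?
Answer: -8653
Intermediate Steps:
p(k, t) = k*(4 + k) (p(k, t) = (k - 1*(-4))*k = (k + 4)*k = (4 + k)*k = k*(4 + k))
p(13, 16) + 153*(-58) = 13*(4 + 13) + 153*(-58) = 13*17 - 8874 = 221 - 8874 = -8653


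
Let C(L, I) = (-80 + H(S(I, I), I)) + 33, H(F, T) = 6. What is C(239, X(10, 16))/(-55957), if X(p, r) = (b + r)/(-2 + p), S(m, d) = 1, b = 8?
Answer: 41/55957 ≈ 0.00073270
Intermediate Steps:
X(p, r) = (8 + r)/(-2 + p)
C(L, I) = -41 (C(L, I) = (-80 + 6) + 33 = -74 + 33 = -41)
C(239, X(10, 16))/(-55957) = -41/(-55957) = -41*(-1/55957) = 41/55957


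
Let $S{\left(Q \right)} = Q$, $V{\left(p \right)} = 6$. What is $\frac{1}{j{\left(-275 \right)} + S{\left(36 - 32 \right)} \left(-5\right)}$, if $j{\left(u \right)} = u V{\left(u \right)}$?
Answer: $- \frac{1}{1670} \approx -0.0005988$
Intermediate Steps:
$j{\left(u \right)} = 6 u$ ($j{\left(u \right)} = u 6 = 6 u$)
$\frac{1}{j{\left(-275 \right)} + S{\left(36 - 32 \right)} \left(-5\right)} = \frac{1}{6 \left(-275\right) + \left(36 - 32\right) \left(-5\right)} = \frac{1}{-1650 + \left(36 - 32\right) \left(-5\right)} = \frac{1}{-1650 + 4 \left(-5\right)} = \frac{1}{-1650 - 20} = \frac{1}{-1670} = - \frac{1}{1670}$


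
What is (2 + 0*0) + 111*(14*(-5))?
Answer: -7768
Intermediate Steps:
(2 + 0*0) + 111*(14*(-5)) = (2 + 0) + 111*(-70) = 2 - 7770 = -7768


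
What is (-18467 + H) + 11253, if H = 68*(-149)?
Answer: -17346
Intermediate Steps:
H = -10132
(-18467 + H) + 11253 = (-18467 - 10132) + 11253 = -28599 + 11253 = -17346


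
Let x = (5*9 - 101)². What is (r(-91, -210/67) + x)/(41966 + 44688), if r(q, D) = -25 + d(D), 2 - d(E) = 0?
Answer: 3113/86654 ≈ 0.035924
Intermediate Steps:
d(E) = 2 (d(E) = 2 - 1*0 = 2 + 0 = 2)
x = 3136 (x = (45 - 101)² = (-56)² = 3136)
r(q, D) = -23 (r(q, D) = -25 + 2 = -23)
(r(-91, -210/67) + x)/(41966 + 44688) = (-23 + 3136)/(41966 + 44688) = 3113/86654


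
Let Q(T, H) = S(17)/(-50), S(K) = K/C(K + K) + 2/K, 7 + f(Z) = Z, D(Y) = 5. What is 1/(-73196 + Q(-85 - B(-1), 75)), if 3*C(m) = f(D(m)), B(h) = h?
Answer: -1700/124432337 ≈ -1.3662e-5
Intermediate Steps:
f(Z) = -7 + Z
C(m) = -⅔ (C(m) = (-7 + 5)/3 = (⅓)*(-2) = -⅔)
S(K) = 2/K - 3*K/2 (S(K) = K/(-⅔) + 2/K = K*(-3/2) + 2/K = -3*K/2 + 2/K = 2/K - 3*K/2)
Q(T, H) = 863/1700 (Q(T, H) = (2/17 - 3/2*17)/(-50) = (2*(1/17) - 51/2)*(-1/50) = (2/17 - 51/2)*(-1/50) = -863/34*(-1/50) = 863/1700)
1/(-73196 + Q(-85 - B(-1), 75)) = 1/(-73196 + 863/1700) = 1/(-124432337/1700) = -1700/124432337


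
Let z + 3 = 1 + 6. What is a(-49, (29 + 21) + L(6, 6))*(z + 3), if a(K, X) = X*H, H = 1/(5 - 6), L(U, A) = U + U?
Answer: -434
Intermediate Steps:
L(U, A) = 2*U
H = -1 (H = 1/(-1) = -1)
z = 4 (z = -3 + (1 + 6) = -3 + 7 = 4)
a(K, X) = -X (a(K, X) = X*(-1) = -X)
a(-49, (29 + 21) + L(6, 6))*(z + 3) = (-((29 + 21) + 2*6))*(4 + 3) = -(50 + 12)*7 = -1*62*7 = -62*7 = -434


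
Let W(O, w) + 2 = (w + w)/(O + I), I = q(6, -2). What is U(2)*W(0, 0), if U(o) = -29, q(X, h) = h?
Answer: 58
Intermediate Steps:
I = -2
W(O, w) = -2 + 2*w/(-2 + O) (W(O, w) = -2 + (w + w)/(O - 2) = -2 + (2*w)/(-2 + O) = -2 + 2*w/(-2 + O))
U(2)*W(0, 0) = -58*(2 + 0 - 1*0)/(-2 + 0) = -58*(2 + 0 + 0)/(-2) = -58*(-1)*2/2 = -29*(-2) = 58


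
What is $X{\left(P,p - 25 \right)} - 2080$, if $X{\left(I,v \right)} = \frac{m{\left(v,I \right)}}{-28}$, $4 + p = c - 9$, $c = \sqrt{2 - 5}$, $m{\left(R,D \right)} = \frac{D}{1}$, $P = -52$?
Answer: $- \frac{14547}{7} \approx -2078.1$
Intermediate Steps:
$m{\left(R,D \right)} = D$ ($m{\left(R,D \right)} = D 1 = D$)
$c = i \sqrt{3}$ ($c = \sqrt{-3} = i \sqrt{3} \approx 1.732 i$)
$p = -13 + i \sqrt{3}$ ($p = -4 - \left(9 - i \sqrt{3}\right) = -13 + i \sqrt{3} \approx -13.0 + 1.732 i$)
$X{\left(I,v \right)} = - \frac{I}{28}$ ($X{\left(I,v \right)} = \frac{I}{-28} = I \left(- \frac{1}{28}\right) = - \frac{I}{28}$)
$X{\left(P,p - 25 \right)} - 2080 = \left(- \frac{1}{28}\right) \left(-52\right) - 2080 = \frac{13}{7} - 2080 = - \frac{14547}{7}$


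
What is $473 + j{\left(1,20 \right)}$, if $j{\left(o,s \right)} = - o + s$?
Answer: $492$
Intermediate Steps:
$j{\left(o,s \right)} = s - o$
$473 + j{\left(1,20 \right)} = 473 + \left(20 - 1\right) = 473 + 19 = 492$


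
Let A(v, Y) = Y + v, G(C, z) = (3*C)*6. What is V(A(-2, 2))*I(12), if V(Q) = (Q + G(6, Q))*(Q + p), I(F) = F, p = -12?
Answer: -15552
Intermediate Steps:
G(C, z) = 18*C
V(Q) = (-12 + Q)*(108 + Q) (V(Q) = (Q + 18*6)*(Q - 12) = (Q + 108)*(-12 + Q) = (108 + Q)*(-12 + Q) = (-12 + Q)*(108 + Q))
V(A(-2, 2))*I(12) = (-1296 + (2 - 2)**2 + 96*(2 - 2))*12 = (-1296 + 0**2 + 96*0)*12 = (-1296 + 0 + 0)*12 = -1296*12 = -15552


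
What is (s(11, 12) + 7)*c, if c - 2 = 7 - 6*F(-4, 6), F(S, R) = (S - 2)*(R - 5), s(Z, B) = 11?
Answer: 810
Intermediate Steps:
F(S, R) = (-5 + R)*(-2 + S) (F(S, R) = (-2 + S)*(-5 + R) = (-5 + R)*(-2 + S))
c = 45 (c = 2 + (7 - 6*(10 - 5*(-4) - 2*6 + 6*(-4))) = 2 + (7 - 6*(10 + 20 - 12 - 24)) = 2 + (7 - 6*(-6)) = 2 + (7 + 36) = 2 + 43 = 45)
(s(11, 12) + 7)*c = (11 + 7)*45 = 18*45 = 810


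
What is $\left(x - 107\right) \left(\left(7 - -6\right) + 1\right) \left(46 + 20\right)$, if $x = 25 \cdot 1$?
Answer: $-75768$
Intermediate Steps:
$x = 25$
$\left(x - 107\right) \left(\left(7 - -6\right) + 1\right) \left(46 + 20\right) = \left(25 - 107\right) \left(\left(7 - -6\right) + 1\right) \left(46 + 20\right) = - 82 \left(\left(7 + 6\right) + 1\right) 66 = - 82 \left(13 + 1\right) 66 = - 82 \cdot 14 \cdot 66 = \left(-82\right) 924 = -75768$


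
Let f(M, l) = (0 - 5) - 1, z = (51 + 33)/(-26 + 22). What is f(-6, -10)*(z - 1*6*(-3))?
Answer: 18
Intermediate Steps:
z = -21 (z = 84/(-4) = 84*(-1/4) = -21)
f(M, l) = -6 (f(M, l) = -5 - 1 = -6)
f(-6, -10)*(z - 1*6*(-3)) = -6*(-21 - 1*6*(-3)) = -6*(-21 - 6*(-3)) = -6*(-21 + 18) = -6*(-3) = 18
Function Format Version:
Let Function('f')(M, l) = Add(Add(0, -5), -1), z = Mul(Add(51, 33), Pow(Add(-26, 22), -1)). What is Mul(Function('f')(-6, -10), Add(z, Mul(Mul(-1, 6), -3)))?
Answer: 18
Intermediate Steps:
z = -21 (z = Mul(84, Pow(-4, -1)) = Mul(84, Rational(-1, 4)) = -21)
Function('f')(M, l) = -6 (Function('f')(M, l) = Add(-5, -1) = -6)
Mul(Function('f')(-6, -10), Add(z, Mul(Mul(-1, 6), -3))) = Mul(-6, Add(-21, Mul(Mul(-1, 6), -3))) = Mul(-6, Add(-21, Mul(-6, -3))) = Mul(-6, Add(-21, 18)) = Mul(-6, -3) = 18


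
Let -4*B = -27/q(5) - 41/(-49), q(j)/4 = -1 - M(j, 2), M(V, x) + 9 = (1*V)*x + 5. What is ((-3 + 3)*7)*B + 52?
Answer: 52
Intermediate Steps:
M(V, x) = -4 + V*x (M(V, x) = -9 + ((1*V)*x + 5) = -9 + (V*x + 5) = -9 + (5 + V*x) = -4 + V*x)
q(j) = 12 - 8*j (q(j) = 4*(-1 - (-4 + j*2)) = 4*(-1 - (-4 + 2*j)) = 4*(-1 + (4 - 2*j)) = 4*(3 - 2*j) = 12 - 8*j)
B = -353/784 (B = -(-27/(12 - 8*5) - 41/(-49))/4 = -(-27/(12 - 40) - 41*(-1/49))/4 = -(-27/(-28) + 41/49)/4 = -(-27*(-1/28) + 41/49)/4 = -(27/28 + 41/49)/4 = -¼*353/196 = -353/784 ≈ -0.45025)
((-3 + 3)*7)*B + 52 = ((-3 + 3)*7)*(-353/784) + 52 = (0*7)*(-353/784) + 52 = 0*(-353/784) + 52 = 0 + 52 = 52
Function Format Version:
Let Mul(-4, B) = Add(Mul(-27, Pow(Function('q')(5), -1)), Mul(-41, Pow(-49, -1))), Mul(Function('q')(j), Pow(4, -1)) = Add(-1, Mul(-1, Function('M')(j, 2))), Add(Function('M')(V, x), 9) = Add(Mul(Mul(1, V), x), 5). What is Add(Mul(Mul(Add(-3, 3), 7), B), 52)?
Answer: 52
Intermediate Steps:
Function('M')(V, x) = Add(-4, Mul(V, x)) (Function('M')(V, x) = Add(-9, Add(Mul(Mul(1, V), x), 5)) = Add(-9, Add(Mul(V, x), 5)) = Add(-9, Add(5, Mul(V, x))) = Add(-4, Mul(V, x)))
Function('q')(j) = Add(12, Mul(-8, j)) (Function('q')(j) = Mul(4, Add(-1, Mul(-1, Add(-4, Mul(j, 2))))) = Mul(4, Add(-1, Mul(-1, Add(-4, Mul(2, j))))) = Mul(4, Add(-1, Add(4, Mul(-2, j)))) = Mul(4, Add(3, Mul(-2, j))) = Add(12, Mul(-8, j)))
B = Rational(-353, 784) (B = Mul(Rational(-1, 4), Add(Mul(-27, Pow(Add(12, Mul(-8, 5)), -1)), Mul(-41, Pow(-49, -1)))) = Mul(Rational(-1, 4), Add(Mul(-27, Pow(Add(12, -40), -1)), Mul(-41, Rational(-1, 49)))) = Mul(Rational(-1, 4), Add(Mul(-27, Pow(-28, -1)), Rational(41, 49))) = Mul(Rational(-1, 4), Add(Mul(-27, Rational(-1, 28)), Rational(41, 49))) = Mul(Rational(-1, 4), Add(Rational(27, 28), Rational(41, 49))) = Mul(Rational(-1, 4), Rational(353, 196)) = Rational(-353, 784) ≈ -0.45025)
Add(Mul(Mul(Add(-3, 3), 7), B), 52) = Add(Mul(Mul(Add(-3, 3), 7), Rational(-353, 784)), 52) = Add(Mul(Mul(0, 7), Rational(-353, 784)), 52) = Add(Mul(0, Rational(-353, 784)), 52) = Add(0, 52) = 52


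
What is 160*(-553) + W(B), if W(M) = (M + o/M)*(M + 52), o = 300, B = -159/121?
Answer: -77689099131/775973 ≈ -1.0012e+5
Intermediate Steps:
B = -159/121 (B = -159*1/121 = -159/121 ≈ -1.3140)
W(M) = (52 + M)*(M + 300/M) (W(M) = (M + 300/M)*(M + 52) = (M + 300/M)*(52 + M) = (52 + M)*(M + 300/M))
160*(-553) + W(B) = 160*(-553) + (300 + (-159/121)² + 52*(-159/121) + 15600/(-159/121)) = -88480 + (300 + 25281/14641 - 8268/121 + 15600*(-121/159)) = -88480 + (300 + 25281/14641 - 8268/121 - 629200/53) = -88480 - 9031008091/775973 = -77689099131/775973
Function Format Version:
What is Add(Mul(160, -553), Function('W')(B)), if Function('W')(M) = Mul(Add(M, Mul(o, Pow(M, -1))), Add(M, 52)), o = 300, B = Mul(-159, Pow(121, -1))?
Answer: Rational(-77689099131, 775973) ≈ -1.0012e+5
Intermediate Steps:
B = Rational(-159, 121) (B = Mul(-159, Rational(1, 121)) = Rational(-159, 121) ≈ -1.3140)
Function('W')(M) = Mul(Add(52, M), Add(M, Mul(300, Pow(M, -1)))) (Function('W')(M) = Mul(Add(M, Mul(300, Pow(M, -1))), Add(M, 52)) = Mul(Add(M, Mul(300, Pow(M, -1))), Add(52, M)) = Mul(Add(52, M), Add(M, Mul(300, Pow(M, -1)))))
Add(Mul(160, -553), Function('W')(B)) = Add(Mul(160, -553), Add(300, Pow(Rational(-159, 121), 2), Mul(52, Rational(-159, 121)), Mul(15600, Pow(Rational(-159, 121), -1)))) = Add(-88480, Add(300, Rational(25281, 14641), Rational(-8268, 121), Mul(15600, Rational(-121, 159)))) = Add(-88480, Add(300, Rational(25281, 14641), Rational(-8268, 121), Rational(-629200, 53))) = Add(-88480, Rational(-9031008091, 775973)) = Rational(-77689099131, 775973)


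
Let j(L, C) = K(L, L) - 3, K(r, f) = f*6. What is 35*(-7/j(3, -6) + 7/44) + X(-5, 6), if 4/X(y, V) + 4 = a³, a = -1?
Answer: -7633/660 ≈ -11.565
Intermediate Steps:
K(r, f) = 6*f
X(y, V) = -⅘ (X(y, V) = 4/(-4 + (-1)³) = 4/(-4 - 1) = 4/(-5) = 4*(-⅕) = -⅘)
j(L, C) = -3 + 6*L (j(L, C) = 6*L - 3 = -3 + 6*L)
35*(-7/j(3, -6) + 7/44) + X(-5, 6) = 35*(-7/(-3 + 6*3) + 7/44) - ⅘ = 35*(-7/(-3 + 18) + 7*(1/44)) - ⅘ = 35*(-7/15 + 7/44) - ⅘ = 35*(-203/660) - ⅘ = -1421/132 - ⅘ = -7633/660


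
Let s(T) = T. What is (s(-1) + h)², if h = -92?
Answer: 8649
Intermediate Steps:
(s(-1) + h)² = (-1 - 92)² = (-93)² = 8649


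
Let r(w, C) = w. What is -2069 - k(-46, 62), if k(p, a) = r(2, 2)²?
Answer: -2073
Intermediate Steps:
k(p, a) = 4 (k(p, a) = 2² = 4)
-2069 - k(-46, 62) = -2069 - 1*4 = -2069 - 4 = -2073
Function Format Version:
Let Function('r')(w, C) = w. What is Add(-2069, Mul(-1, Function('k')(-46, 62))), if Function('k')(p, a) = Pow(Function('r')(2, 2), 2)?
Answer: -2073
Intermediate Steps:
Function('k')(p, a) = 4 (Function('k')(p, a) = Pow(2, 2) = 4)
Add(-2069, Mul(-1, Function('k')(-46, 62))) = Add(-2069, Mul(-1, 4)) = Add(-2069, -4) = -2073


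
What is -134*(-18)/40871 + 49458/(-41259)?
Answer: -640627070/562098863 ≈ -1.1397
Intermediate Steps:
-134*(-18)/40871 + 49458/(-41259) = 2412*(1/40871) + 49458*(-1/41259) = 2412/40871 - 16486/13753 = -640627070/562098863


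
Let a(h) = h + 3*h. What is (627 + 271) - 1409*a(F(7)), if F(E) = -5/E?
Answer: 34466/7 ≈ 4923.7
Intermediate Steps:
a(h) = 4*h
(627 + 271) - 1409*a(F(7)) = (627 + 271) - 5636*(-5/7) = 898 - 5636*(-5*⅐) = 898 - 5636*(-5)/7 = 898 - 1409*(-20/7) = 898 + 28180/7 = 34466/7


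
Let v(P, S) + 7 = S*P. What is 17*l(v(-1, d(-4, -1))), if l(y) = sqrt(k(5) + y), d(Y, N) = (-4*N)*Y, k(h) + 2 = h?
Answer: 34*sqrt(3) ≈ 58.890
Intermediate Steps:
k(h) = -2 + h
d(Y, N) = -4*N*Y
v(P, S) = -7 + P*S (v(P, S) = -7 + S*P = -7 + P*S)
l(y) = sqrt(3 + y) (l(y) = sqrt((-2 + 5) + y) = sqrt(3 + y))
17*l(v(-1, d(-4, -1))) = 17*sqrt(3 + (-7 - (-4)*(-1)*(-4))) = 17*sqrt(3 + (-7 - 1*(-16))) = 17*sqrt(3 + (-7 + 16)) = 17*sqrt(3 + 9) = 17*sqrt(12) = 17*(2*sqrt(3)) = 34*sqrt(3)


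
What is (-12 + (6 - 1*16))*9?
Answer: -198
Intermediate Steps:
(-12 + (6 - 1*16))*9 = (-12 + (6 - 16))*9 = (-12 - 10)*9 = -22*9 = -198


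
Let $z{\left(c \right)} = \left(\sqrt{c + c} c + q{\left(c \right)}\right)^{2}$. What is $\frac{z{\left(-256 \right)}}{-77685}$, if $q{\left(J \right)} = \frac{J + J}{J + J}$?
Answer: $\frac{33554431}{77685} + \frac{8192 i \sqrt{2}}{77685} \approx 431.93 + 0.14913 i$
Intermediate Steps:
$q{\left(J \right)} = 1$ ($q{\left(J \right)} = \frac{2 J}{2 J} = 2 J \frac{1}{2 J} = 1$)
$z{\left(c \right)} = \left(1 + \sqrt{2} c^{\frac{3}{2}}\right)^{2}$ ($z{\left(c \right)} = \left(\sqrt{c + c} c + 1\right)^{2} = \left(\sqrt{2 c} c + 1\right)^{2} = \left(\sqrt{2} \sqrt{c} c + 1\right)^{2} = \left(\sqrt{2} c^{\frac{3}{2}} + 1\right)^{2} = \left(1 + \sqrt{2} c^{\frac{3}{2}}\right)^{2}$)
$\frac{z{\left(-256 \right)}}{-77685} = \frac{\left(1 + \sqrt{2} \left(-256\right)^{\frac{3}{2}}\right)^{2}}{-77685} = \left(1 + \sqrt{2} \left(- 4096 i\right)\right)^{2} \left(- \frac{1}{77685}\right) = \left(1 - 4096 i \sqrt{2}\right)^{2} \left(- \frac{1}{77685}\right) = - \frac{\left(1 - 4096 i \sqrt{2}\right)^{2}}{77685}$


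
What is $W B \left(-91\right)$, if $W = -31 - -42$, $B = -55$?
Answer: $55055$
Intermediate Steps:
$W = 11$ ($W = -31 + 42 = 11$)
$W B \left(-91\right) = 11 \left(-55\right) \left(-91\right) = \left(-605\right) \left(-91\right) = 55055$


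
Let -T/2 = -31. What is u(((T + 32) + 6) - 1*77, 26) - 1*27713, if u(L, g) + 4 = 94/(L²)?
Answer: -14662199/529 ≈ -27717.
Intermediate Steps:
T = 62 (T = -2*(-31) = 62)
u(L, g) = -4 + 94/L² (u(L, g) = -4 + 94/(L²) = -4 + 94/L²)
u(((T + 32) + 6) - 1*77, 26) - 1*27713 = (-4 + 94/(((62 + 32) + 6) - 1*77)²) - 1*27713 = (-4 + 94/((94 + 6) - 77)²) - 27713 = (-4 + 94/(100 - 77)²) - 27713 = (-4 + 94/23²) - 27713 = (-4 + 94*(1/529)) - 27713 = (-4 + 94/529) - 27713 = -2022/529 - 27713 = -14662199/529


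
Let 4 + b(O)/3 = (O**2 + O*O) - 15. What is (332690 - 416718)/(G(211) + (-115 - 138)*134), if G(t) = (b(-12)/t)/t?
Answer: 3741010588/1509350135 ≈ 2.4786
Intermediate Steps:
b(O) = -57 + 6*O**2 (b(O) = -12 + 3*((O**2 + O*O) - 15) = -12 + 3*((O**2 + O**2) - 15) = -12 + 3*(2*O**2 - 15) = -12 + 3*(-15 + 2*O**2) = -12 + (-45 + 6*O**2) = -57 + 6*O**2)
G(t) = 807/t**2 (G(t) = ((-57 + 6*(-12)**2)/t)/t = ((-57 + 6*144)/t)/t = ((-57 + 864)/t)/t = (807/t)/t = 807/t**2)
(332690 - 416718)/(G(211) + (-115 - 138)*134) = (332690 - 416718)/(807/211**2 + (-115 - 138)*134) = -84028/(807*(1/44521) - 253*134) = -84028/(807/44521 - 33902) = -84028/(-1509350135/44521) = -84028*(-44521/1509350135) = 3741010588/1509350135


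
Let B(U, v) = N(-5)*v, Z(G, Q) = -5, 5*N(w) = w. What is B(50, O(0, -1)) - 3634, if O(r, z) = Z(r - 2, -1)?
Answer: -3629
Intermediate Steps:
N(w) = w/5
O(r, z) = -5
B(U, v) = -v (B(U, v) = ((1/5)*(-5))*v = -v)
B(50, O(0, -1)) - 3634 = -1*(-5) - 3634 = 5 - 3634 = -3629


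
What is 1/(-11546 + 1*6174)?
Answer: -1/5372 ≈ -0.00018615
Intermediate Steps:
1/(-11546 + 1*6174) = 1/(-11546 + 6174) = 1/(-5372) = -1/5372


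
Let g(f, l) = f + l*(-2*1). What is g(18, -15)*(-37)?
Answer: -1776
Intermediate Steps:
g(f, l) = f - 2*l (g(f, l) = f + l*(-2) = f - 2*l)
g(18, -15)*(-37) = (18 - 2*(-15))*(-37) = (18 + 30)*(-37) = 48*(-37) = -1776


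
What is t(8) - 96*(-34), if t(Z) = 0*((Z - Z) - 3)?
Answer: 3264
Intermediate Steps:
t(Z) = 0 (t(Z) = 0*(0 - 3) = 0*(-3) = 0)
t(8) - 96*(-34) = 0 - 96*(-34) = 0 + 3264 = 3264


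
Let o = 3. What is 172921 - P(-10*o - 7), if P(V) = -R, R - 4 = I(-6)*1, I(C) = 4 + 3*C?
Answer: 172911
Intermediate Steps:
R = -10 (R = 4 + (4 + 3*(-6))*1 = 4 + (4 - 18)*1 = 4 - 14*1 = 4 - 14 = -10)
P(V) = 10 (P(V) = -1*(-10) = 10)
172921 - P(-10*o - 7) = 172921 - 1*10 = 172921 - 10 = 172911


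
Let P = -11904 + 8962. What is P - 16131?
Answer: -19073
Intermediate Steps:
P = -2942
P - 16131 = -2942 - 16131 = -19073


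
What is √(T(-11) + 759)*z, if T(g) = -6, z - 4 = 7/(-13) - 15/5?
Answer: 6*√753/13 ≈ 12.665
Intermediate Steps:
z = 6/13 (z = 4 + (7/(-13) - 15/5) = 4 + (7*(-1/13) - 15*⅕) = 4 + (-7/13 - 3) = 4 - 46/13 = 6/13 ≈ 0.46154)
√(T(-11) + 759)*z = √(-6 + 759)*(6/13) = √753*(6/13) = 6*√753/13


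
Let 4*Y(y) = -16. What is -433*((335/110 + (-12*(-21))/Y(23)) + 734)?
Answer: -6420957/22 ≈ -2.9186e+5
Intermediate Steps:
Y(y) = -4 (Y(y) = (¼)*(-16) = -4)
-433*((335/110 + (-12*(-21))/Y(23)) + 734) = -433*((335/110 - 12*(-21)/(-4)) + 734) = -433*((335*(1/110) + 252*(-¼)) + 734) = -433*((67/22 - 63) + 734) = -433*(-1319/22 + 734) = -433*14829/22 = -6420957/22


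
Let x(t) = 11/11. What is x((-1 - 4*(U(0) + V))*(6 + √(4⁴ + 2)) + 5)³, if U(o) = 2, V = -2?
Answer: 1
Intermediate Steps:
x(t) = 1 (x(t) = 11*(1/11) = 1)
x((-1 - 4*(U(0) + V))*(6 + √(4⁴ + 2)) + 5)³ = 1³ = 1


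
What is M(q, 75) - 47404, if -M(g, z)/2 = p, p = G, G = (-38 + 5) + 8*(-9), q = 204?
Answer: -47194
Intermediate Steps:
G = -105 (G = -33 - 72 = -105)
p = -105
M(g, z) = 210 (M(g, z) = -2*(-105) = 210)
M(q, 75) - 47404 = 210 - 47404 = -47194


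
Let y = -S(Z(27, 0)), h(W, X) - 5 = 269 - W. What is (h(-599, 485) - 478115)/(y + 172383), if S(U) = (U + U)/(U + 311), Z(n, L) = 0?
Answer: -477242/172383 ≈ -2.7685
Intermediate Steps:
h(W, X) = 274 - W (h(W, X) = 5 + (269 - W) = 274 - W)
S(U) = 2*U/(311 + U) (S(U) = (2*U)/(311 + U) = 2*U/(311 + U))
y = 0 (y = -2*0/(311 + 0) = -2*0/311 = -1*0 = 0)
(h(-599, 485) - 478115)/(y + 172383) = ((274 - 1*(-599)) - 478115)/(0 + 172383) = ((274 + 599) - 478115)/172383 = (873 - 478115)*(1/172383) = -477242*1/172383 = -477242/172383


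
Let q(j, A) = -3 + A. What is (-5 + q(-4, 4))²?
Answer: 16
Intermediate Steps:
(-5 + q(-4, 4))² = (-5 + (-3 + 4))² = (-5 + 1)² = (-4)² = 16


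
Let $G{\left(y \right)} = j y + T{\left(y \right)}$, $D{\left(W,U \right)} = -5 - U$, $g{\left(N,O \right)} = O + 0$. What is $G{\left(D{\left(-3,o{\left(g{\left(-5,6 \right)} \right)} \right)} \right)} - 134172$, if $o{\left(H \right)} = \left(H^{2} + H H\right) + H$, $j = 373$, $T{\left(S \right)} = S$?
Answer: $-165214$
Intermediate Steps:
$g{\left(N,O \right)} = O$
$o{\left(H \right)} = H + 2 H^{2}$ ($o{\left(H \right)} = \left(H^{2} + H^{2}\right) + H = 2 H^{2} + H = H + 2 H^{2}$)
$G{\left(y \right)} = 374 y$ ($G{\left(y \right)} = 373 y + y = 374 y$)
$G{\left(D{\left(-3,o{\left(g{\left(-5,6 \right)} \right)} \right)} \right)} - 134172 = 374 \left(-5 - 6 \left(1 + 2 \cdot 6\right)\right) - 134172 = 374 \left(-5 - 6 \left(1 + 12\right)\right) - 134172 = 374 \left(-5 - 6 \cdot 13\right) - 134172 = 374 \left(-5 - 78\right) - 134172 = 374 \left(-83\right) - 134172 = -31042 - 134172 = -165214$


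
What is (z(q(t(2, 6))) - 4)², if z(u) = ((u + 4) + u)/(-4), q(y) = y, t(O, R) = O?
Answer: 36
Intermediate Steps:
z(u) = -1 - u/2 (z(u) = -((4 + u) + u)/4 = -(4 + 2*u)/4 = -1 - u/2)
(z(q(t(2, 6))) - 4)² = ((-1 - ½*2) - 4)² = ((-1 - 1) - 4)² = (-2 - 4)² = (-6)² = 36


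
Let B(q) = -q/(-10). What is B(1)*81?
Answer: 81/10 ≈ 8.1000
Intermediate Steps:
B(q) = q/10 (B(q) = -q*(-1)/10 = -(-1)*q/10 = q/10)
B(1)*81 = ((1/10)*1)*81 = (1/10)*81 = 81/10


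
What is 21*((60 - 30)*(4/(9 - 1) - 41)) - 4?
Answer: -25519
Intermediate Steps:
21*((60 - 30)*(4/(9 - 1) - 41)) - 4 = 21*(30*(4/8 - 41)) - 4 = 21*(30*((1/8)*4 - 41)) - 4 = 21*(30*(1/2 - 41)) - 4 = 21*(30*(-81/2)) - 4 = 21*(-1215) - 4 = -25515 - 4 = -25519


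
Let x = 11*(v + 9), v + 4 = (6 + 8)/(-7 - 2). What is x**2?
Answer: 116281/81 ≈ 1435.6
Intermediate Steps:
v = -50/9 (v = -4 + (6 + 8)/(-7 - 2) = -4 + 14/(-9) = -4 + 14*(-1/9) = -4 - 14/9 = -50/9 ≈ -5.5556)
x = 341/9 (x = 11*(-50/9 + 9) = 11*(31/9) = 341/9 ≈ 37.889)
x**2 = (341/9)**2 = 116281/81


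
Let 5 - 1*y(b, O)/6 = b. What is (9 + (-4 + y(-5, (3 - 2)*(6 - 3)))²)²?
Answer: 9891025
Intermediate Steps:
y(b, O) = 30 - 6*b
(9 + (-4 + y(-5, (3 - 2)*(6 - 3)))²)² = (9 + (-4 + (30 - 6*(-5)))²)² = (9 + (-4 + (30 + 30))²)² = (9 + (-4 + 60)²)² = (9 + 56²)² = (9 + 3136)² = 3145² = 9891025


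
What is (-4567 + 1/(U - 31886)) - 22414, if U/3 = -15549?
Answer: -2118898874/78533 ≈ -26981.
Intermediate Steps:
U = -46647 (U = 3*(-15549) = -46647)
(-4567 + 1/(U - 31886)) - 22414 = (-4567 + 1/(-46647 - 31886)) - 22414 = (-4567 + 1/(-78533)) - 22414 = (-4567 - 1/78533) - 22414 = -358660212/78533 - 22414 = -2118898874/78533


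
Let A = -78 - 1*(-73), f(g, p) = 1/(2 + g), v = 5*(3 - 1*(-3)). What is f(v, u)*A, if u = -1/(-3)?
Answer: -5/32 ≈ -0.15625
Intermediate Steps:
u = ⅓ (u = -1*(-⅓) = ⅓ ≈ 0.33333)
v = 30 (v = 5*(3 + 3) = 5*6 = 30)
A = -5 (A = -78 + 73 = -5)
f(v, u)*A = -5/(2 + 30) = -5/32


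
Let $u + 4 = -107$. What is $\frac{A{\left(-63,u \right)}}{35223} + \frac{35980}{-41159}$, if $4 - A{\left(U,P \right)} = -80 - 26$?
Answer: $- \frac{1262796050}{1449743457} \approx -0.87105$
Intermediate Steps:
$u = -111$ ($u = -4 - 107 = -111$)
$A{\left(U,P \right)} = 110$ ($A{\left(U,P \right)} = 4 - \left(-80 - 26\right) = 4 - -106 = 4 + 106 = 110$)
$\frac{A{\left(-63,u \right)}}{35223} + \frac{35980}{-41159} = \frac{110}{35223} + \frac{35980}{-41159} = 110 \cdot \frac{1}{35223} + 35980 \left(- \frac{1}{41159}\right) = \frac{110}{35223} - \frac{35980}{41159} = - \frac{1262796050}{1449743457}$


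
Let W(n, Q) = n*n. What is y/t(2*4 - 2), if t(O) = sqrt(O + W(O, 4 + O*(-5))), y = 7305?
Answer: 2435*sqrt(42)/14 ≈ 1127.2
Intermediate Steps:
W(n, Q) = n**2
t(O) = sqrt(O + O**2)
y/t(2*4 - 2) = 7305/(sqrt((2*4 - 2)*(1 + (2*4 - 2)))) = 7305/(sqrt((8 - 2)*(1 + (8 - 2)))) = 7305/(sqrt(6*(1 + 6))) = 7305/(sqrt(6*7)) = 7305/(sqrt(42)) = 7305*(sqrt(42)/42) = 2435*sqrt(42)/14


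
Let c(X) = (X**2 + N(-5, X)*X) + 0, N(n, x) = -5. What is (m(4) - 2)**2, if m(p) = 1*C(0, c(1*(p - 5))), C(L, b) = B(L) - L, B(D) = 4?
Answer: 4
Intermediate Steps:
c(X) = X**2 - 5*X (c(X) = (X**2 - 5*X) + 0 = X**2 - 5*X)
C(L, b) = 4 - L
m(p) = 4 (m(p) = 1*(4 - 1*0) = 1*(4 + 0) = 1*4 = 4)
(m(4) - 2)**2 = (4 - 2)**2 = 2**2 = 4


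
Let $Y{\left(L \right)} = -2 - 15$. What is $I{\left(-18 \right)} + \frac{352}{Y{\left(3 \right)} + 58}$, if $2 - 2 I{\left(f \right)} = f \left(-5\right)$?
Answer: $- \frac{1452}{41} \approx -35.415$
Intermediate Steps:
$I{\left(f \right)} = 1 + \frac{5 f}{2}$ ($I{\left(f \right)} = 1 - \frac{f \left(-5\right)}{2} = 1 - \frac{\left(-5\right) f}{2} = 1 + \frac{5 f}{2}$)
$Y{\left(L \right)} = -17$ ($Y{\left(L \right)} = -2 - 15 = -17$)
$I{\left(-18 \right)} + \frac{352}{Y{\left(3 \right)} + 58} = \left(1 + \frac{5}{2} \left(-18\right)\right) + \frac{352}{-17 + 58} = \left(1 - 45\right) + \frac{352}{41} = -44 + 352 \cdot \frac{1}{41} = -44 + \frac{352}{41} = - \frac{1452}{41}$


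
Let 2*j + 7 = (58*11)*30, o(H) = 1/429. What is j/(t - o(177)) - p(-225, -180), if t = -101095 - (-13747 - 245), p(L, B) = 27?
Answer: -2026036209/74734376 ≈ -27.110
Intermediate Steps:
o(H) = 1/429
j = 19133/2 (j = -7/2 + ((58*11)*30)/2 = -7/2 + (638*30)/2 = -7/2 + (½)*19140 = -7/2 + 9570 = 19133/2 ≈ 9566.5)
t = -87103 (t = -101095 - 1*(-13992) = -101095 + 13992 = -87103)
j/(t - o(177)) - p(-225, -180) = 19133/(2*(-87103 - 1*1/429)) - 1*27 = 19133/(2*(-87103 - 1/429)) - 27 = 19133/(2*(-37367188/429)) - 27 = (19133/2)*(-429/37367188) - 27 = -8208057/74734376 - 27 = -2026036209/74734376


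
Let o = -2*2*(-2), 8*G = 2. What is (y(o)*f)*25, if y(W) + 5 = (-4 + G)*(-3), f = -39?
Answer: -24375/4 ≈ -6093.8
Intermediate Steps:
G = ¼ (G = (⅛)*2 = ¼ ≈ 0.25000)
o = 8 (o = -4*(-2) = 8)
y(W) = 25/4 (y(W) = -5 + (-4 + ¼)*(-3) = -5 - 15/4*(-3) = -5 + 45/4 = 25/4)
(y(o)*f)*25 = ((25/4)*(-39))*25 = -975/4*25 = -24375/4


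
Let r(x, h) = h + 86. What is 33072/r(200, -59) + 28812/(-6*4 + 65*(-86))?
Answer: 4402102/3609 ≈ 1219.8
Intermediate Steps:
r(x, h) = 86 + h
33072/r(200, -59) + 28812/(-6*4 + 65*(-86)) = 33072/(86 - 59) + 28812/(-6*4 + 65*(-86)) = 33072/27 + 28812/(-24 - 5590) = 33072*(1/27) + 28812/(-5614) = 11024/9 + 28812*(-1/5614) = 11024/9 - 2058/401 = 4402102/3609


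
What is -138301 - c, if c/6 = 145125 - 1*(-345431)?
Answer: -3081637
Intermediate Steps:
c = 2943336 (c = 6*(145125 - 1*(-345431)) = 6*(145125 + 345431) = 6*490556 = 2943336)
-138301 - c = -138301 - 1*2943336 = -138301 - 2943336 = -3081637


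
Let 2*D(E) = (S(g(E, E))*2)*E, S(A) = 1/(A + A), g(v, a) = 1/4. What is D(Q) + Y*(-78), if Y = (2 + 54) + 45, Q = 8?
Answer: -7862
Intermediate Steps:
g(v, a) = ¼
Y = 101 (Y = 56 + 45 = 101)
S(A) = 1/(2*A)
D(E) = 2*E (D(E) = (((1/(2*(¼)))*2)*E)/2 = ((((½)*4)*2)*E)/2 = ((2*2)*E)/2 = (4*E)/2 = 2*E)
D(Q) + Y*(-78) = 2*8 + 101*(-78) = 16 - 7878 = -7862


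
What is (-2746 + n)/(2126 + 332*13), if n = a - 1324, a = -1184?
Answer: -2627/3221 ≈ -0.81559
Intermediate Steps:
n = -2508 (n = -1184 - 1324 = -2508)
(-2746 + n)/(2126 + 332*13) = (-2746 - 2508)/(2126 + 332*13) = -5254/(2126 + 4316) = -5254/6442 = -5254*1/6442 = -2627/3221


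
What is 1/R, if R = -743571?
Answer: -1/743571 ≈ -1.3449e-6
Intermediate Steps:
1/R = 1/(-743571) = -1/743571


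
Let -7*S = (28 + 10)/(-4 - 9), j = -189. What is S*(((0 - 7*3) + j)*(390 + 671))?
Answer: -1209540/13 ≈ -93042.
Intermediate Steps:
S = 38/91 (S = -(28 + 10)/(7*(-4 - 9)) = -38/(7*(-13)) = -38*(-1)/(7*13) = -1/7*(-38/13) = 38/91 ≈ 0.41758)
S*(((0 - 7*3) + j)*(390 + 671)) = 38*(((0 - 7*3) - 189)*(390 + 671))/91 = 38*(((0 - 21) - 189)*1061)/91 = 38*((-21 - 189)*1061)/91 = 38*(-210*1061)/91 = (38/91)*(-222810) = -1209540/13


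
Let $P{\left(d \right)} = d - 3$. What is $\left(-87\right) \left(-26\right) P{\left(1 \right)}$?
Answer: $-4524$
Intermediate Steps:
$P{\left(d \right)} = -3 + d$ ($P{\left(d \right)} = d - 3 = -3 + d$)
$\left(-87\right) \left(-26\right) P{\left(1 \right)} = \left(-87\right) \left(-26\right) \left(-3 + 1\right) = 2262 \left(-2\right) = -4524$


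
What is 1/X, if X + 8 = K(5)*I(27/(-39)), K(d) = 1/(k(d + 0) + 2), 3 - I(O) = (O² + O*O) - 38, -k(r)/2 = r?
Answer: -1352/17583 ≈ -0.076892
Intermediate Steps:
k(r) = -2*r
I(O) = 41 - 2*O² (I(O) = 3 - ((O² + O*O) - 38) = 3 - ((O² + O²) - 38) = 3 - (2*O² - 38) = 3 - (-38 + 2*O²) = 3 + (38 - 2*O²) = 41 - 2*O²)
K(d) = 1/(2 - 2*d) (K(d) = 1/(-2*(d + 0) + 2) = 1/(-2*d + 2) = 1/(2 - 2*d))
X = -17583/1352 (X = -8 + (-1/(-2 + 2*5))*(41 - 2*(27/(-39))²) = -8 + (-1/(-2 + 10))*(41 - 2*(27*(-1/39))²) = -8 + (-1/8)*(41 - 2*(-9/13)²) = -8 + (-1*⅛)*(41 - 2*81/169) = -8 - (41 - 162/169)/8 = -8 - ⅛*6767/169 = -8 - 6767/1352 = -17583/1352 ≈ -13.005)
1/X = 1/(-17583/1352) = -1352/17583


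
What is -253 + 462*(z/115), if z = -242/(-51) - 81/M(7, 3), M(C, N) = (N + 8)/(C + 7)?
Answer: -1267023/1955 ≈ -648.09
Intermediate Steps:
M(C, N) = (8 + N)/(7 + C)
z = -55172/561 (z = -242/(-51) - 81*(7 + 7)/(8 + 3) = -242*(-1/51) - 81/(11/14) = 242/51 - 81/((1/14)*11) = 242/51 - 81/11/14 = 242/51 - 81*14/11 = 242/51 - 1134/11 = -55172/561 ≈ -98.346)
-253 + 462*(z/115) = -253 + 462*(-55172/561/115) = -253 + 462*(-55172/561*1/115) = -253 + 462*(-55172/64515) = -253 - 772408/1955 = -1267023/1955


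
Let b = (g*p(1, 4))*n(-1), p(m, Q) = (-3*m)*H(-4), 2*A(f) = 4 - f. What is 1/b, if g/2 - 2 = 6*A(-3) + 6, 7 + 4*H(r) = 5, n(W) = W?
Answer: -1/87 ≈ -0.011494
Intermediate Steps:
H(r) = -1/2 (H(r) = -7/4 + (1/4)*5 = -7/4 + 5/4 = -1/2)
A(f) = 2 - f/2 (A(f) = (4 - f)/2 = 2 - f/2)
p(m, Q) = 3*m/2 (p(m, Q) = -3*m*(-1/2) = 3*m/2)
g = 58 (g = 4 + 2*(6*(2 - 1/2*(-3)) + 6) = 4 + 2*(6*(2 + 3/2) + 6) = 4 + 2*(6*(7/2) + 6) = 4 + 2*(21 + 6) = 4 + 2*27 = 4 + 54 = 58)
b = -87 (b = (58*((3/2)*1))*(-1) = (58*(3/2))*(-1) = 87*(-1) = -87)
1/b = 1/(-87) = -1/87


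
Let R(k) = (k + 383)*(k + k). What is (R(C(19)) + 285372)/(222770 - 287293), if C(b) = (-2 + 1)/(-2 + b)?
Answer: -82459488/18647147 ≈ -4.4221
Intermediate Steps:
C(b) = -1/(-2 + b)
R(k) = 2*k*(383 + k) (R(k) = (383 + k)*(2*k) = 2*k*(383 + k))
(R(C(19)) + 285372)/(222770 - 287293) = (2*(-1/(-2 + 19))*(383 - 1/(-2 + 19)) + 285372)/(222770 - 287293) = (2*(-1/17)*(383 - 1/17) + 285372)/(-64523) = (2*(-1*1/17)*(383 - 1*1/17) + 285372)*(-1/64523) = (2*(-1/17)*(383 - 1/17) + 285372)*(-1/64523) = (2*(-1/17)*(6510/17) + 285372)*(-1/64523) = (-13020/289 + 285372)*(-1/64523) = (82459488/289)*(-1/64523) = -82459488/18647147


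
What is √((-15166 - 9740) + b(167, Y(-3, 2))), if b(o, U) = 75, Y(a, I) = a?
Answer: 3*I*√2759 ≈ 157.58*I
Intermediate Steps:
√((-15166 - 9740) + b(167, Y(-3, 2))) = √((-15166 - 9740) + 75) = √(-24906 + 75) = √(-24831) = 3*I*√2759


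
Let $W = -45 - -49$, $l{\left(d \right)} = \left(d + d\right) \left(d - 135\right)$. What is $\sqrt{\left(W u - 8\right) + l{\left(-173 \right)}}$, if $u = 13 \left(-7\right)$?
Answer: $2 \sqrt{26549} \approx 325.88$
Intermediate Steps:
$u = -91$
$l{\left(d \right)} = 2 d \left(-135 + d\right)$
$W = 4$ ($W = -45 + 49 = 4$)
$\sqrt{\left(W u - 8\right) + l{\left(-173 \right)}} = \sqrt{\left(4 \left(-91\right) - 8\right) + 2 \left(-173\right) \left(-135 - 173\right)} = \sqrt{\left(-364 - 8\right) + 2 \left(-173\right) \left(-308\right)} = \sqrt{-372 + 106568} = \sqrt{106196} = 2 \sqrt{26549}$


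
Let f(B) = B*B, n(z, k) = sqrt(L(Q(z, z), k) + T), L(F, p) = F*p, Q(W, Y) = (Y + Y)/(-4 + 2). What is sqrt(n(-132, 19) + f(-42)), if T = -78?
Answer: 3*sqrt(196 + sqrt(30)) ≈ 42.583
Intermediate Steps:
Q(W, Y) = -Y (Q(W, Y) = (2*Y)/(-2) = (2*Y)*(-1/2) = -Y)
n(z, k) = sqrt(-78 - k*z) (n(z, k) = sqrt((-z)*k - 78) = sqrt(-k*z - 78) = sqrt(-78 - k*z))
f(B) = B**2
sqrt(n(-132, 19) + f(-42)) = sqrt(sqrt(-78 - 1*19*(-132)) + (-42)**2) = sqrt(sqrt(-78 + 2508) + 1764) = sqrt(sqrt(2430) + 1764) = sqrt(9*sqrt(30) + 1764) = sqrt(1764 + 9*sqrt(30))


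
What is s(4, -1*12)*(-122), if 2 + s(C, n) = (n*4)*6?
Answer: 35380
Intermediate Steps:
s(C, n) = -2 + 24*n (s(C, n) = -2 + (n*4)*6 = -2 + (4*n)*6 = -2 + 24*n)
s(4, -1*12)*(-122) = (-2 + 24*(-1*12))*(-122) = (-2 + 24*(-12))*(-122) = (-2 - 288)*(-122) = -290*(-122) = 35380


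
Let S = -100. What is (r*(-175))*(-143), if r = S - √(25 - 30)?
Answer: -2502500 - 25025*I*√5 ≈ -2.5025e+6 - 55958.0*I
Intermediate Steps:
r = -100 - I*√5 (r = -100 - √(25 - 30) = -100 - √(-5) = -100 - I*√5 ≈ -100.0 - 2.2361*I)
(r*(-175))*(-143) = ((-100 - I*√5)*(-175))*(-143) = (17500 + 175*I*√5)*(-143) = -2502500 - 25025*I*√5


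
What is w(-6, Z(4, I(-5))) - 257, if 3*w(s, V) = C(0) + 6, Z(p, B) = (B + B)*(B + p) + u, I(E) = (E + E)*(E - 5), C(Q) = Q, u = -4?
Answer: -255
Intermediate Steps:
I(E) = 2*E*(-5 + E) (I(E) = (2*E)*(-5 + E) = 2*E*(-5 + E))
Z(p, B) = -4 + 2*B*(B + p) (Z(p, B) = (B + B)*(B + p) - 4 = (2*B)*(B + p) - 4 = 2*B*(B + p) - 4 = -4 + 2*B*(B + p))
w(s, V) = 2 (w(s, V) = (0 + 6)/3 = (⅓)*6 = 2)
w(-6, Z(4, I(-5))) - 257 = 2 - 257 = -255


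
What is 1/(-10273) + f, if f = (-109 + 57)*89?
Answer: -47543445/10273 ≈ -4628.0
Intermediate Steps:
f = -4628 (f = -52*89 = -4628)
1/(-10273) + f = 1/(-10273) - 4628 = -1/10273 - 4628 = -47543445/10273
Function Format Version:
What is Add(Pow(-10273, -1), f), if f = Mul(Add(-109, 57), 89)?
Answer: Rational(-47543445, 10273) ≈ -4628.0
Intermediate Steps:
f = -4628 (f = Mul(-52, 89) = -4628)
Add(Pow(-10273, -1), f) = Add(Pow(-10273, -1), -4628) = Add(Rational(-1, 10273), -4628) = Rational(-47543445, 10273)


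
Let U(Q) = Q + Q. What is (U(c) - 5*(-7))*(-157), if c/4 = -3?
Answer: -1727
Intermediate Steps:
c = -12 (c = 4*(-3) = -12)
U(Q) = 2*Q
(U(c) - 5*(-7))*(-157) = (2*(-12) - 5*(-7))*(-157) = (-24 + 35)*(-157) = 11*(-157) = -1727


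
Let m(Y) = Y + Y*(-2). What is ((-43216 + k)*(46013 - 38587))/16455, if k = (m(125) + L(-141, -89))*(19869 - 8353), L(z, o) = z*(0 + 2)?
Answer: -35126673128/16455 ≈ -2.1347e+6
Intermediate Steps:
m(Y) = -Y (m(Y) = Y - 2*Y = -Y)
L(z, o) = 2*z (L(z, o) = z*2 = 2*z)
k = -4687012 (k = (-1*125 + 2*(-141))*(19869 - 8353) = (-125 - 282)*11516 = -407*11516 = -4687012)
((-43216 + k)*(46013 - 38587))/16455 = ((-43216 - 4687012)*(46013 - 38587))/16455 = -4730228*7426*(1/16455) = -35126673128*1/16455 = -35126673128/16455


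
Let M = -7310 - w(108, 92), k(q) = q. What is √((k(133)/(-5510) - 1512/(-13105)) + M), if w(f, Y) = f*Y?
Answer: I*√9963596281011190/760090 ≈ 131.32*I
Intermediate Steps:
w(f, Y) = Y*f
M = -17246 (M = -7310 - 92*108 = -7310 - 1*9936 = -7310 - 9936 = -17246)
√((k(133)/(-5510) - 1512/(-13105)) + M) = √((133/(-5510) - 1512/(-13105)) - 17246) = √((133*(-1/5510) - 1512*(-1/13105)) - 17246) = √((-7/290 + 1512/13105) - 17246) = √(69349/760090 - 17246) = √(-13108442791/760090) = I*√9963596281011190/760090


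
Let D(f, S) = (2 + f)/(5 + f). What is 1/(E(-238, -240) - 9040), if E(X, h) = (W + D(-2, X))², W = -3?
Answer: -1/9031 ≈ -0.00011073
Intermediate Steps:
D(f, S) = (2 + f)/(5 + f)
E(X, h) = 9 (E(X, h) = (-3 + (2 - 2)/(5 - 2))² = (-3 + 0/3)² = (-3 + (⅓)*0)² = (-3 + 0)² = (-3)² = 9)
1/(E(-238, -240) - 9040) = 1/(9 - 9040) = 1/(-9031) = -1/9031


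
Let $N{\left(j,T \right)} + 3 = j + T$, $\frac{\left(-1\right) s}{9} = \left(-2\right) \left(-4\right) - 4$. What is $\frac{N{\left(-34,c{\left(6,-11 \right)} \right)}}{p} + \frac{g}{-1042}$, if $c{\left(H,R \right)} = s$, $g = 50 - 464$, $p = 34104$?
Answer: $\frac{7021495}{17768184} \approx 0.39517$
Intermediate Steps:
$g = -414$ ($g = 50 - 464 = -414$)
$s = -36$ ($s = - 9 \left(\left(-2\right) \left(-4\right) - 4\right) = - 9 \left(8 - 4\right) = \left(-9\right) 4 = -36$)
$c{\left(H,R \right)} = -36$
$N{\left(j,T \right)} = -3 + T + j$ ($N{\left(j,T \right)} = -3 + \left(j + T\right) = -3 + \left(T + j\right) = -3 + T + j$)
$\frac{N{\left(-34,c{\left(6,-11 \right)} \right)}}{p} + \frac{g}{-1042} = \frac{-3 - 36 - 34}{34104} - \frac{414}{-1042} = \left(-73\right) \frac{1}{34104} - - \frac{207}{521} = - \frac{73}{34104} + \frac{207}{521} = \frac{7021495}{17768184}$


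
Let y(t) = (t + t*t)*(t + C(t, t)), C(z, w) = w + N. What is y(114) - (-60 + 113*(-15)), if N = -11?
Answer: 2846625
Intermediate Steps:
C(z, w) = -11 + w (C(z, w) = w - 11 = -11 + w)
y(t) = (-11 + 2*t)*(t + t**2) (y(t) = (t + t*t)*(t + (-11 + t)) = (t + t**2)*(-11 + 2*t) = (-11 + 2*t)*(t + t**2))
y(114) - (-60 + 113*(-15)) = 114*(-11 - 9*114 + 2*114**2) - (-60 + 113*(-15)) = 114*(-11 - 1026 + 2*12996) - (-60 - 1695) = 114*(-11 - 1026 + 25992) - 1*(-1755) = 114*24955 + 1755 = 2844870 + 1755 = 2846625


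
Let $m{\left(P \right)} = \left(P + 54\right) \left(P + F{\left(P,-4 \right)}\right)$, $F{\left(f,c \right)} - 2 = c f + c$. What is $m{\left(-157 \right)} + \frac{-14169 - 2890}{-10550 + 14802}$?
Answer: $- \frac{205418423}{4252} \approx -48311.0$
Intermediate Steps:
$F{\left(f,c \right)} = 2 + c + c f$ ($F{\left(f,c \right)} = 2 + \left(c f + c\right) = 2 + \left(c + c f\right) = 2 + c + c f$)
$m{\left(P \right)} = \left(-2 - 3 P\right) \left(54 + P\right)$ ($m{\left(P \right)} = \left(P + 54\right) \left(P - \left(2 + 4 P\right)\right) = \left(54 + P\right) \left(P - \left(2 + 4 P\right)\right) = \left(54 + P\right) \left(-2 - 3 P\right) = \left(-2 - 3 P\right) \left(54 + P\right)$)
$m{\left(-157 \right)} + \frac{-14169 - 2890}{-10550 + 14802} = \left(-108 - -25748 - 3 \left(-157\right)^{2}\right) + \frac{-14169 - 2890}{-10550 + 14802} = \left(-108 + 25748 - 73947\right) - \frac{17059}{4252} = -48307 - \frac{17059}{4252} = - \frac{205418423}{4252}$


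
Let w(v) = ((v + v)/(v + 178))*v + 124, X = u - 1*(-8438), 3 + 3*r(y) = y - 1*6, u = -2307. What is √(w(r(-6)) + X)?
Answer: 7*√3820705/173 ≈ 79.090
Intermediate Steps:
r(y) = -3 + y/3 (r(y) = -1 + (y - 1*6)/3 = -1 + (y - 6)/3 = -1 + (-6 + y)/3 = -1 + (-2 + y/3) = -3 + y/3)
X = 6131 (X = -2307 - 1*(-8438) = -2307 + 8438 = 6131)
w(v) = 124 + 2*v²/(178 + v) (w(v) = ((2*v)/(178 + v))*v + 124 = (2*v/(178 + v))*v + 124 = 2*v²/(178 + v) + 124 = 124 + 2*v²/(178 + v))
√(w(r(-6)) + X) = √(2*(11036 + (-3 + (⅓)*(-6))² + 62*(-3 + (⅓)*(-6)))/(178 + (-3 + (⅓)*(-6))) + 6131) = √(2*(11036 + (-3 - 2)² + 62*(-3 - 2))/(178 + (-3 - 2)) + 6131) = √(2*(11036 + (-5)² + 62*(-5))/(178 - 5) + 6131) = √(2*(11036 + 25 - 310)/173 + 6131) = √(2*(1/173)*10751 + 6131) = √(21502/173 + 6131) = √(1082165/173) = 7*√3820705/173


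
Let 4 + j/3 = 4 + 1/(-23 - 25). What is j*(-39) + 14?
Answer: 263/16 ≈ 16.438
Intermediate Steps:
j = -1/16 (j = -12 + 3*(4 + 1/(-23 - 25)) = -12 + 3*(4 + 1/(-48)) = -12 + 3*(4 - 1/48) = -12 + 3*(191/48) = -12 + 191/16 = -1/16 ≈ -0.062500)
j*(-39) + 14 = -1/16*(-39) + 14 = 39/16 + 14 = 263/16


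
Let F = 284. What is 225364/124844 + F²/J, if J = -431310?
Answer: 10891541147/6730808205 ≈ 1.6182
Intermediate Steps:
225364/124844 + F²/J = 225364/124844 + 284²/(-431310) = 225364*(1/124844) + 80656*(-1/431310) = 56341/31211 - 40328/215655 = 10891541147/6730808205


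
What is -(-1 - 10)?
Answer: 11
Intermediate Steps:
-(-1 - 10) = -(-11) = -1*(-11) = 11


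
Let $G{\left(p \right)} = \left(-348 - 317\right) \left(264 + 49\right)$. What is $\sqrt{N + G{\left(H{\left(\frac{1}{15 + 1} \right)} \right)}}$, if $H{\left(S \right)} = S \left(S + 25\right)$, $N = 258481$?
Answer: $44 \sqrt{26} \approx 224.36$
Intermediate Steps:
$H{\left(S \right)} = S \left(25 + S\right)$
$G{\left(p \right)} = -208145$ ($G{\left(p \right)} = \left(-665\right) 313 = -208145$)
$\sqrt{N + G{\left(H{\left(\frac{1}{15 + 1} \right)} \right)}} = \sqrt{258481 - 208145} = \sqrt{50336} = 44 \sqrt{26}$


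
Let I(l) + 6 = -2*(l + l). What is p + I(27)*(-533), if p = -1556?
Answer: 59206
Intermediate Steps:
I(l) = -6 - 4*l (I(l) = -6 - 2*(l + l) = -6 - 4*l)
p + I(27)*(-533) = -1556 + (-6 - 4*27)*(-533) = -1556 + (-6 - 108)*(-533) = -1556 - 114*(-533) = -1556 + 60762 = 59206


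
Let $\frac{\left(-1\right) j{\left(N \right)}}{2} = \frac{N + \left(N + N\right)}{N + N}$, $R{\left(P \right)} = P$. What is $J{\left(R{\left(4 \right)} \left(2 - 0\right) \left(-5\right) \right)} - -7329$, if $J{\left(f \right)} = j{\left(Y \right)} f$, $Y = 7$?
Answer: $7449$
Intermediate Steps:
$j{\left(N \right)} = -3$ ($j{\left(N \right)} = - 2 \frac{N + \left(N + N\right)}{N + N} = - 2 \frac{N + 2 N}{2 N} = - 2 \cdot 3 N \frac{1}{2 N} = \left(-2\right) \frac{3}{2} = -3$)
$J{\left(f \right)} = - 3 f$
$J{\left(R{\left(4 \right)} \left(2 - 0\right) \left(-5\right) \right)} - -7329 = - 3 \cdot 4 \left(2 - 0\right) \left(-5\right) - -7329 = - 3 \cdot 4 \left(2 + 0\right) \left(-5\right) + 7329 = - 3 \cdot 4 \cdot 2 \left(-5\right) + 7329 = - 3 \cdot 8 \left(-5\right) + 7329 = \left(-3\right) \left(-40\right) + 7329 = 120 + 7329 = 7449$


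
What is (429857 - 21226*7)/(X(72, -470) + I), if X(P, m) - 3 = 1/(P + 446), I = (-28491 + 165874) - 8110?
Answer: 145700450/66964969 ≈ 2.1758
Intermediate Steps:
I = 129273 (I = 137383 - 8110 = 129273)
X(P, m) = 3 + 1/(446 + P) (X(P, m) = 3 + 1/(P + 446) = 3 + 1/(446 + P))
(429857 - 21226*7)/(X(72, -470) + I) = (429857 - 21226*7)/((1339 + 3*72)/(446 + 72) + 129273) = (429857 - 148582)/((1339 + 216)/518 + 129273) = 281275/((1/518)*1555 + 129273) = 281275/(1555/518 + 129273) = 281275/(66964969/518) = 281275*(518/66964969) = 145700450/66964969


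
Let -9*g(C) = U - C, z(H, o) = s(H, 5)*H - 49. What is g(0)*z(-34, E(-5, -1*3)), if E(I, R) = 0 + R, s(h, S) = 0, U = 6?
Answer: 98/3 ≈ 32.667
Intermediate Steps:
E(I, R) = R
z(H, o) = -49 (z(H, o) = 0*H - 49 = 0 - 49 = -49)
g(C) = -⅔ + C/9 (g(C) = -(6 - C)/9 = -⅔ + C/9)
g(0)*z(-34, E(-5, -1*3)) = (-⅔ + (⅑)*0)*(-49) = (-⅔ + 0)*(-49) = -⅔*(-49) = 98/3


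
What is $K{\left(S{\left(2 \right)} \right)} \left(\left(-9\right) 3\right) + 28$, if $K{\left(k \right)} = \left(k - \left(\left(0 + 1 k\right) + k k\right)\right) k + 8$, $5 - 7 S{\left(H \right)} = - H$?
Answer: $-161$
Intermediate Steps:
$S{\left(H \right)} = \frac{5}{7} + \frac{H}{7}$ ($S{\left(H \right)} = \frac{5}{7} - \frac{\left(-1\right) H}{7} = \frac{5}{7} + \frac{H}{7}$)
$K{\left(k \right)} = 8 - k^{3}$ ($K{\left(k \right)} = \left(k - \left(\left(0 + k\right) + k^{2}\right)\right) k + 8 = \left(k - \left(k + k^{2}\right)\right) k + 8 = - k^{2} k + 8 = - k^{3} + 8 = 8 - k^{3}$)
$K{\left(S{\left(2 \right)} \right)} \left(\left(-9\right) 3\right) + 28 = \left(8 - \left(\frac{5}{7} + \frac{1}{7} \cdot 2\right)^{3}\right) \left(\left(-9\right) 3\right) + 28 = \left(8 - \left(\frac{5}{7} + \frac{2}{7}\right)^{3}\right) \left(-27\right) + 28 = \left(8 - 1^{3}\right) \left(-27\right) + 28 = \left(8 - 1\right) \left(-27\right) + 28 = 7 \left(-27\right) + 28 = -189 + 28 = -161$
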